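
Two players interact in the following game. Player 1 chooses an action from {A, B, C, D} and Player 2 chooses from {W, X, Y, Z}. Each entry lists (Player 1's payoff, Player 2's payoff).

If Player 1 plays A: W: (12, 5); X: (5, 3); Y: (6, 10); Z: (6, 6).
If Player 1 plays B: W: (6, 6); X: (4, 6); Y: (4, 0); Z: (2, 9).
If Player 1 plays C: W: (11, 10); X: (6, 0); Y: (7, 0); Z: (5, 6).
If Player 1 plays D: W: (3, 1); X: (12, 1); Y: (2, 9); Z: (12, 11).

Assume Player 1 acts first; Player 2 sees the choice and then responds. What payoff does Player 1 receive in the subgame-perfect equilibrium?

Work backward from Player 2's decision.
- A: Player 2 compares 5, 3, 10, 6 and picks Y; Player 1 would get 6.
- B: Player 2 compares 6, 6, 0, 9 and picks Z; Player 1 would get 2.
- C: Player 2 compares 10, 0, 0, 6 and picks W; Player 1 would get 11.
- D: Player 2 compares 1, 1, 9, 11 and picks Z; Player 1 would get 12.
Player 1's induced payoffs are 6, 2, 11, 12, so Player 1 commits to D. Subgame-perfect outcome: (D, Z) with payoffs (12, 11).

12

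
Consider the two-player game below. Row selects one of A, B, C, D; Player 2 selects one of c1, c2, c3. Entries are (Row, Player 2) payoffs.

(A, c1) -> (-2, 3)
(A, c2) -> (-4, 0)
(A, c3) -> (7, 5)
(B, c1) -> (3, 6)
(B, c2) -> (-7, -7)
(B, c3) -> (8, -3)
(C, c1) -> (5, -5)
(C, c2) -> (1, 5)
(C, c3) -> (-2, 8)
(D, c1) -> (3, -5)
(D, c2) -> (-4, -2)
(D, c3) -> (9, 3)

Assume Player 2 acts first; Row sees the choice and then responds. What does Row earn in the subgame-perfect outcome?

Backward induction with Player 2 moving first.
- c1: BR = C, leader payoff -5.
- c2: BR = C, leader payoff 5.
- c3: BR = D, leader payoff 3.
Among -5, 5, 3, the best is 5 at c2. Subgame-perfect outcome: (C, c2) with payoffs (1, 5).

1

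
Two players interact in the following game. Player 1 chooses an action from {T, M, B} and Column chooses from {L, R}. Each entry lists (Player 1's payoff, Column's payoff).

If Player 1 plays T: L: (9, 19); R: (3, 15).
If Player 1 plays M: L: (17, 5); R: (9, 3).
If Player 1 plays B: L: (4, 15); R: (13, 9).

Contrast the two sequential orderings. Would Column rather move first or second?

If Player 1 leads: Column's best replies are T→L, M→L, B→L; Player 1's induced payoffs 9, 17, 4; outcome (M, L), payoffs (17, 5).
If Column leads: Player 1's best replies are L→M, R→B; Column's induced payoffs 5, 9; outcome (B, R), payoffs (13, 9).
Column gets 9 moving first and 5 moving second, so Column prefers to move first.

first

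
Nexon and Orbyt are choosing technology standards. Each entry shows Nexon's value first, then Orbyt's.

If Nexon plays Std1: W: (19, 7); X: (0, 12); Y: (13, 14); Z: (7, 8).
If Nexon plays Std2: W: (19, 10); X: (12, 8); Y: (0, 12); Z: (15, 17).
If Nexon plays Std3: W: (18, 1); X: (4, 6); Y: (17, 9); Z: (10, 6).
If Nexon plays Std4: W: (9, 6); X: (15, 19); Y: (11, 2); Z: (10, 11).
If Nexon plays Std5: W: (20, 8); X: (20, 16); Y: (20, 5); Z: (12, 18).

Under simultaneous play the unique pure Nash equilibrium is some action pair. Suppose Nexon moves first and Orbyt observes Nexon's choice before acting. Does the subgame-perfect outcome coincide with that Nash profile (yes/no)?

Orbyt best-responds to each possible Nexon move:
- Std1: Orbyt compares 7, 12, 14, 8 and picks Y; Nexon would get 13.
- Std2: Orbyt compares 10, 8, 12, 17 and picks Z; Nexon would get 15.
- Std3: Orbyt compares 1, 6, 9, 6 and picks Y; Nexon would get 17.
- Std4: Orbyt compares 6, 19, 2, 11 and picks X; Nexon would get 15.
- Std5: Orbyt compares 8, 16, 5, 18 and picks Z; Nexon would get 12.
Maximizing over 13, 15, 17, 15, 12, Nexon chooses Std3. Subgame-perfect outcome: (Std3, Y) with payoffs (17, 9).
Under simultaneous play:
Nexon's best replies: W→Std5; X→Std5; Y→Std5; Z→Std2.
Orbyt's best replies: Std1→Y; Std2→Z; Std3→Y; Std4→X; Std5→Z.
The unique mutual best reply is (Std2, Z), giving (15, 17).
Sequential outcome (Std3, Y) differs from the Nash profile (Std2, Z).

no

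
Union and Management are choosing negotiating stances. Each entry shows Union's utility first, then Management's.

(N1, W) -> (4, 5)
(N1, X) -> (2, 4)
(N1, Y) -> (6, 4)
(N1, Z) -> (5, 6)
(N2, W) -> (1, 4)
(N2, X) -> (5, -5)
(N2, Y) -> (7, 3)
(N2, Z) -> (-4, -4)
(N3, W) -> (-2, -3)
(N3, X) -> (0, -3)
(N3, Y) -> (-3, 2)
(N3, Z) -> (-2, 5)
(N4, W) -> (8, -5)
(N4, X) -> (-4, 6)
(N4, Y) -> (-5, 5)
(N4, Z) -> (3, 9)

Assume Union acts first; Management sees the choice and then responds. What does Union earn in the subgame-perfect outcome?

Management best-responds to each possible Union move:
- N1: BR = Z, leader payoff 5.
- N2: BR = W, leader payoff 1.
- N3: BR = Z, leader payoff -2.
- N4: BR = Z, leader payoff 3.
Among 5, 1, -2, 3, the best is 5 at N1. Subgame-perfect outcome: (N1, Z) with payoffs (5, 6).

5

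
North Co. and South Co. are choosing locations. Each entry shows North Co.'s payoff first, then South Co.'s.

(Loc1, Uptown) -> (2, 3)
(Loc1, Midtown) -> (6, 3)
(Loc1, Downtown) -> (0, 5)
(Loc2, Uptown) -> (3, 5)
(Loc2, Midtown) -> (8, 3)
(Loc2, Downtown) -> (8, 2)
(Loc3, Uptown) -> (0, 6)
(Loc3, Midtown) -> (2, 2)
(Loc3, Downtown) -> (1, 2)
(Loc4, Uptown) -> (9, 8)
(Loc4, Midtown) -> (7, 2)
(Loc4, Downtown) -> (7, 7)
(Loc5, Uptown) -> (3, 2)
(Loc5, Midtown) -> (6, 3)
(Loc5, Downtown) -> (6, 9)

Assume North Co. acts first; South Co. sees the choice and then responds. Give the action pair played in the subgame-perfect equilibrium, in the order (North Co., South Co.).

Solve by backward induction (North Co. leads).
- Loc1: BR = Downtown, leader payoff 0.
- Loc2: BR = Uptown, leader payoff 3.
- Loc3: BR = Uptown, leader payoff 0.
- Loc4: BR = Uptown, leader payoff 9.
- Loc5: BR = Downtown, leader payoff 6.
North Co.'s induced payoffs are 0, 3, 0, 9, 6, so North Co. commits to Loc4. Subgame-perfect outcome: (Loc4, Uptown) with payoffs (9, 8).

(Loc4, Uptown)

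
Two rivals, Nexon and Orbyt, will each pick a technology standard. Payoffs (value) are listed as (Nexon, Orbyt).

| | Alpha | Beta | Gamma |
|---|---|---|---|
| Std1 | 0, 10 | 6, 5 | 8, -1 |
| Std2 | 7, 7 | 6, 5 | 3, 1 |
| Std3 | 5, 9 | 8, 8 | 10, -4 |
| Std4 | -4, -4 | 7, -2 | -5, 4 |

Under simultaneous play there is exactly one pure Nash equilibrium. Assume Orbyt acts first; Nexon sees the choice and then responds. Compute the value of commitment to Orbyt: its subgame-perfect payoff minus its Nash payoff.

Solve by backward induction (Orbyt leads).
- Alpha: BR = Std2, leader payoff 7.
- Beta: BR = Std3, leader payoff 8.
- Gamma: BR = Std3, leader payoff -4.
Among 7, 8, -4, the best is 8 at Beta. Subgame-perfect outcome: (Std3, Beta) with payoffs (8, 8).
For the simultaneous game, intersect best replies.
Nexon's best replies: Alpha→Std2; Beta→Std3; Gamma→Std3.
Orbyt's best replies: Std1→Alpha; Std2→Alpha; Std3→Alpha; Std4→Gamma.
The unique mutual best reply is (Std2, Alpha), giving (7, 7).
Orbyt's commitment gain: 8 − 7 = 1.

1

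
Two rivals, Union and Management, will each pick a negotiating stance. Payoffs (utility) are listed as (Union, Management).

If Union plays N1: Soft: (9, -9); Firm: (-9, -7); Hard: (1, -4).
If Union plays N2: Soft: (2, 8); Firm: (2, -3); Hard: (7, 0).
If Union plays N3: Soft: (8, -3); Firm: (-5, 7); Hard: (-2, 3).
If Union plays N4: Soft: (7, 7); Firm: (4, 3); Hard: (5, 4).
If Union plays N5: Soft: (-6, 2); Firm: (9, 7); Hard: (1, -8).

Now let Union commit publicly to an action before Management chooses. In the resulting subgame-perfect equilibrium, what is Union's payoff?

Work backward from Management's decision.
- N1: Management compares -9, -7, -4 and picks Hard; Union would get 1.
- N2: Management compares 8, -3, 0 and picks Soft; Union would get 2.
- N3: Management compares -3, 7, 3 and picks Firm; Union would get -5.
- N4: Management compares 7, 3, 4 and picks Soft; Union would get 7.
- N5: Management compares 2, 7, -8 and picks Firm; Union would get 9.
Among 1, 2, -5, 7, 9, the best is 9 at N5. Subgame-perfect outcome: (N5, Firm) with payoffs (9, 7).

9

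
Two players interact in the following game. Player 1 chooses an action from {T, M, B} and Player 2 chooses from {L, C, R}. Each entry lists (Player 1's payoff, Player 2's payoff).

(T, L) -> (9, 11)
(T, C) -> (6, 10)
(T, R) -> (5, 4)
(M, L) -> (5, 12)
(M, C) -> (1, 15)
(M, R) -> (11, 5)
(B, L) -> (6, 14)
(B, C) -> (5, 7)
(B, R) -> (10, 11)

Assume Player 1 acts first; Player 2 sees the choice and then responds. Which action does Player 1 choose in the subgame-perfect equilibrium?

T

Solve by backward induction (Player 1 leads).
- T → Player 2 plays L (best of 11, 10, 4); Player 1 gets 9.
- M → Player 2 plays C (best of 12, 15, 5); Player 1 gets 1.
- B → Player 2 plays L (best of 14, 7, 11); Player 1 gets 6.
Among 9, 1, 6, the best is 9 at T. Subgame-perfect outcome: (T, L) with payoffs (9, 11).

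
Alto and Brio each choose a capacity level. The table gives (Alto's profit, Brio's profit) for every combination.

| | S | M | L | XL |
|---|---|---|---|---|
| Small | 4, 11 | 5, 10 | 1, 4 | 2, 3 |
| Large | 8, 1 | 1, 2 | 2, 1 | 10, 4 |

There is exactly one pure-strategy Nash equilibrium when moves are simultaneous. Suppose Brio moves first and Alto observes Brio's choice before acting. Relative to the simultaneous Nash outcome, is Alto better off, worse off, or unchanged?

Backward induction with Brio moving first.
- S: BR = Large, leader payoff 1.
- M: BR = Small, leader payoff 10.
- L: BR = Large, leader payoff 1.
- XL: BR = Large, leader payoff 4.
Maximizing over 1, 10, 1, 4, Brio chooses M. Subgame-perfect outcome: (Small, M) with payoffs (5, 10).
For the simultaneous game, intersect best replies.
Alto's best replies: S→Large; M→Small; L→Large; XL→Large.
Brio's best replies: Small→S; Large→XL.
The unique mutual best reply is (Large, XL), giving (10, 4).
Alto earns 5 sequentially versus 10 at the Nash outcome: worse off.

worse off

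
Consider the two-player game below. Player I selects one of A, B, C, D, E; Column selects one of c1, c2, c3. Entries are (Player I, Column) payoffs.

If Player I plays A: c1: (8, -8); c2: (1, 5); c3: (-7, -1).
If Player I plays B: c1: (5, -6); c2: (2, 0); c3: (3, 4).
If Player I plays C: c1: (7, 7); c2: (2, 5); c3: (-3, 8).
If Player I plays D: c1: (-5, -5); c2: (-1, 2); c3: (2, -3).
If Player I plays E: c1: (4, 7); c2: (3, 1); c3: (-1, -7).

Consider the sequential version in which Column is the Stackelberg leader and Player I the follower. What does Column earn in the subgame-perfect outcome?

4

Backward induction with Column moving first.
- c1: Player I compares 8, 5, 7, -5, 4 and picks A; Column would get -8.
- c2: Player I compares 1, 2, 2, -1, 3 and picks E; Column would get 1.
- c3: Player I compares -7, 3, -3, 2, -1 and picks B; Column would get 4.
Column's induced payoffs are -8, 1, 4, so Column commits to c3. Subgame-perfect outcome: (B, c3) with payoffs (3, 4).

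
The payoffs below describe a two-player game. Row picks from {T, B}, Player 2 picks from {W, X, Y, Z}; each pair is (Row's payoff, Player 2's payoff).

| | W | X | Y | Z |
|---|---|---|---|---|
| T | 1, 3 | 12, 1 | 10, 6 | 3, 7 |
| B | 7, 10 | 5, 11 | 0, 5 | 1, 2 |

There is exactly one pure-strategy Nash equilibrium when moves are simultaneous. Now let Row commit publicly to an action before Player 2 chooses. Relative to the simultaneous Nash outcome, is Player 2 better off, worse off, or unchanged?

better off

Player 2 best-responds to each possible Row move:
- T: BR = Z, leader payoff 3.
- B: BR = X, leader payoff 5.
Among 3, 5, the best is 5 at B. Subgame-perfect outcome: (B, X) with payoffs (5, 11).
Now find the simultaneous Nash equilibrium.
Row's best replies: W→B; X→T; Y→T; Z→T.
Player 2's best replies: T→Z; B→X.
The unique mutual best reply is (T, Z), giving (3, 7).
Player 2 earns 11 sequentially versus 7 at the Nash outcome: better off.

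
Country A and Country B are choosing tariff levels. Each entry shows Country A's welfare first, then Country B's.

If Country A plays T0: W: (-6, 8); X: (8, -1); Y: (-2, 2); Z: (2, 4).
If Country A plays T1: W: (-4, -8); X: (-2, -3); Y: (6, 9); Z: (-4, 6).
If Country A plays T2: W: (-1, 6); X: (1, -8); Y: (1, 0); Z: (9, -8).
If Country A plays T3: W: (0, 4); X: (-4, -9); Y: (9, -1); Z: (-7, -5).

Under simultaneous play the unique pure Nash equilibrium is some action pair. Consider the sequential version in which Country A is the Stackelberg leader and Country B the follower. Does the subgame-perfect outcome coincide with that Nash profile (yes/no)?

Backward induction with Country A moving first.
- T0: BR = W, leader payoff -6.
- T1: BR = Y, leader payoff 6.
- T2: BR = W, leader payoff -1.
- T3: BR = W, leader payoff 0.
Country A's induced payoffs are -6, 6, -1, 0, so Country A commits to T1. Subgame-perfect outcome: (T1, Y) with payoffs (6, 9).
For the simultaneous game, intersect best replies.
Country A's best replies: W→T3; X→T0; Y→T3; Z→T2.
Country B's best replies: T0→W; T1→Y; T2→W; T3→W.
The unique mutual best reply is (T3, W), giving (0, 4).
Sequential outcome (T1, Y) differs from the Nash profile (T3, W).

no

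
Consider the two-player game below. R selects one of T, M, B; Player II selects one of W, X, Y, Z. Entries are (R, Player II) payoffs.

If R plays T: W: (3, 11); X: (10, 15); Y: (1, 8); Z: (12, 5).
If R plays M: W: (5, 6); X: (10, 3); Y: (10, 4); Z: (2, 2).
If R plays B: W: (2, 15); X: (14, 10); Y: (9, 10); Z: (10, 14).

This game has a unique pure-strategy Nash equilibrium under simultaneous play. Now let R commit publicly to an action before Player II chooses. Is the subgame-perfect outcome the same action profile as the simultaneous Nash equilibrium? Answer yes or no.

Player II best-responds to each possible R move:
- T: BR = X, leader payoff 10.
- M: BR = W, leader payoff 5.
- B: BR = W, leader payoff 2.
Maximizing over 10, 5, 2, R chooses T. Subgame-perfect outcome: (T, X) with payoffs (10, 15).
Now find the simultaneous Nash equilibrium.
R's best replies: W→M; X→B; Y→M; Z→T.
Player II's best replies: T→X; M→W; B→W.
The unique mutual best reply is (M, W), giving (5, 6).
Sequential outcome (T, X) differs from the Nash profile (M, W).

no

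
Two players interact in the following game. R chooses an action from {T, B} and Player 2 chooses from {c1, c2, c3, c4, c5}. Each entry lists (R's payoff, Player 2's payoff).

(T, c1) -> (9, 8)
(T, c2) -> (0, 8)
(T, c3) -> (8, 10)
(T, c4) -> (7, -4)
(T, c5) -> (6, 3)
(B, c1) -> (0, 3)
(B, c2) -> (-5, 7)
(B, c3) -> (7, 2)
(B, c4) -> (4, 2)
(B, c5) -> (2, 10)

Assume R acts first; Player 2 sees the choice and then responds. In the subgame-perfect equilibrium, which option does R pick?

Work backward from Player 2's decision.
- T → Player 2 plays c3 (best of 8, 8, 10, -4, 3); R gets 8.
- B → Player 2 plays c5 (best of 3, 7, 2, 2, 10); R gets 2.
R's induced payoffs are 8, 2, so R commits to T. Subgame-perfect outcome: (T, c3) with payoffs (8, 10).

T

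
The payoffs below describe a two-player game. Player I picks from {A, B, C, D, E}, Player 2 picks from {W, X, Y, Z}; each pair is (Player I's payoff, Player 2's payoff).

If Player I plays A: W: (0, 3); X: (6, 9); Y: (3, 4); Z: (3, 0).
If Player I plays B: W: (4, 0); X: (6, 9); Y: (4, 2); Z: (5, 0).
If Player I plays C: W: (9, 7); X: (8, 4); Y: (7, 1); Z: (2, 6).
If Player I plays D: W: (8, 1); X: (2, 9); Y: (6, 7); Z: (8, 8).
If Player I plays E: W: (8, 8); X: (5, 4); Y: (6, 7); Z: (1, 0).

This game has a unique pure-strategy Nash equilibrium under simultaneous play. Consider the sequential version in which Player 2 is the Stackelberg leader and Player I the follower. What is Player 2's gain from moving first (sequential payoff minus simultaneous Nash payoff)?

1

Backward induction with Player 2 moving first.
- W: Player I compares 0, 4, 9, 8, 8 and picks C; Player 2 would get 7.
- X: Player I compares 6, 6, 8, 2, 5 and picks C; Player 2 would get 4.
- Y: Player I compares 3, 4, 7, 6, 6 and picks C; Player 2 would get 1.
- Z: Player I compares 3, 5, 2, 8, 1 and picks D; Player 2 would get 8.
Among 7, 4, 1, 8, the best is 8 at Z. Subgame-perfect outcome: (D, Z) with payoffs (8, 8).
For the simultaneous game, intersect best replies.
Player I's best replies: W→C; X→C; Y→C; Z→D.
Player 2's best replies: A→X; B→X; C→W; D→X; E→W.
The unique mutual best reply is (C, W), giving (9, 7).
Player 2's commitment gain: 8 − 7 = 1.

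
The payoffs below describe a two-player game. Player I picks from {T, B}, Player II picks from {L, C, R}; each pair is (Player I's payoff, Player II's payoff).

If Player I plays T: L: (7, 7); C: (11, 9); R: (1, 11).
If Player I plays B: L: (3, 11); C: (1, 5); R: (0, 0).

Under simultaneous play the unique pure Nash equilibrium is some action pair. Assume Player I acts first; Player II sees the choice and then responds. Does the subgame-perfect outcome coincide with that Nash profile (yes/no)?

no

Player II best-responds to each possible Player I move:
- T: Player II compares 7, 9, 11 and picks R; Player I would get 1.
- B: Player II compares 11, 5, 0 and picks L; Player I would get 3.
Among 1, 3, the best is 3 at B. Subgame-perfect outcome: (B, L) with payoffs (3, 11).
For the simultaneous game, intersect best replies.
Player I's best replies: L→T; C→T; R→T.
Player II's best replies: T→R; B→L.
Only (T, R) has each player best-responding; Nash payoffs (1, 11).
Sequential outcome (B, L) differs from the Nash profile (T, R).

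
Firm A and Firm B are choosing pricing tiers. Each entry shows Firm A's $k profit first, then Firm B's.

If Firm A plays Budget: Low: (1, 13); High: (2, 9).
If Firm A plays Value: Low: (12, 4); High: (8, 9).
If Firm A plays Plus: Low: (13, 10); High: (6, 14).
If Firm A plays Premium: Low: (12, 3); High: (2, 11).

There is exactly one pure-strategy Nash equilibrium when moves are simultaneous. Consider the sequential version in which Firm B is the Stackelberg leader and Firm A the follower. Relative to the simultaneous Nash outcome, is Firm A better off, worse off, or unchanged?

better off

Work backward from Firm A's decision.
- Low: Firm A compares 1, 12, 13, 12 and picks Plus; Firm B would get 10.
- High: Firm A compares 2, 8, 6, 2 and picks Value; Firm B would get 9.
Firm B's induced payoffs are 10, 9, so Firm B commits to Low. Subgame-perfect outcome: (Plus, Low) with payoffs (13, 10).
Under simultaneous play:
Firm A's best replies: Low→Plus; High→Value.
Firm B's best replies: Budget→Low; Value→High; Plus→High; Premium→High.
The unique mutual best reply is (Value, High), giving (8, 9).
Firm A earns 13 sequentially versus 8 at the Nash outcome: better off.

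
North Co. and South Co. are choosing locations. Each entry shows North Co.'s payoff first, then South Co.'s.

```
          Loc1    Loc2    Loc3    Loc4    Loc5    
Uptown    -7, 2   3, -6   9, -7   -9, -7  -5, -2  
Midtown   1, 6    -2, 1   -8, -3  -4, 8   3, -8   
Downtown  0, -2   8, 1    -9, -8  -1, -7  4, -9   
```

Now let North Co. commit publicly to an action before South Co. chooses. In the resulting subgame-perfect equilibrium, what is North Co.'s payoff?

8

Solve by backward induction (North Co. leads).
- Uptown: BR = Loc1, leader payoff -7.
- Midtown: BR = Loc4, leader payoff -4.
- Downtown: BR = Loc2, leader payoff 8.
Maximizing over -7, -4, 8, North Co. chooses Downtown. Subgame-perfect outcome: (Downtown, Loc2) with payoffs (8, 1).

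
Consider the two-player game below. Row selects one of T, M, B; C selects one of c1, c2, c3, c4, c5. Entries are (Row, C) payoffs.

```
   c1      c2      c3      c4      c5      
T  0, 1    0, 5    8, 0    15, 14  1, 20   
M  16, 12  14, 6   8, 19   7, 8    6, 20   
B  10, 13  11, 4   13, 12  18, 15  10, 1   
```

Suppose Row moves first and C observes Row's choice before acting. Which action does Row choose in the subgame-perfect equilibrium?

B

C best-responds to each possible Row move:
- T: BR = c5, leader payoff 1.
- M: BR = c5, leader payoff 6.
- B: BR = c4, leader payoff 18.
Row's induced payoffs are 1, 6, 18, so Row commits to B. Subgame-perfect outcome: (B, c4) with payoffs (18, 15).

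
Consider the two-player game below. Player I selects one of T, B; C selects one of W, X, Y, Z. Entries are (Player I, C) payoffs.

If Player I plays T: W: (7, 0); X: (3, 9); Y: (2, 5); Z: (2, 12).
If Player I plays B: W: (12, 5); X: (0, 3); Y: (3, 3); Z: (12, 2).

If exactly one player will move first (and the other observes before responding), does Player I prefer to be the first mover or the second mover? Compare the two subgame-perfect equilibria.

first

If Player I leads: C's best replies are T→Z, B→W; Player I's induced payoffs 2, 12; outcome (B, W), payoffs (12, 5).
If C leads: Player I's best replies are W→B, X→T, Y→B, Z→B; C's induced payoffs 5, 9, 3, 2; outcome (T, X), payoffs (3, 9).
Player I gets 12 moving first and 3 moving second, so Player I prefers to move first.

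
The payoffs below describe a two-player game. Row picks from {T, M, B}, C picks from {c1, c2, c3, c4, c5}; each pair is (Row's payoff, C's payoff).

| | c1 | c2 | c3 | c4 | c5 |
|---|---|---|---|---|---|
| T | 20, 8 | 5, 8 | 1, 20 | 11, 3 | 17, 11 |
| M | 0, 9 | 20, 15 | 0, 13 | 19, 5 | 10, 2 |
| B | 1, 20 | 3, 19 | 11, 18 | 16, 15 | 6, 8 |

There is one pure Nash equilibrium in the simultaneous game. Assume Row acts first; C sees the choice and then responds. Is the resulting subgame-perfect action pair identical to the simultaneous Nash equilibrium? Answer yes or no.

Solve by backward induction (Row leads).
- T: BR = c3, leader payoff 1.
- M: BR = c2, leader payoff 20.
- B: BR = c1, leader payoff 1.
Maximizing over 1, 20, 1, Row chooses M. Subgame-perfect outcome: (M, c2) with payoffs (20, 15).
For the simultaneous game, intersect best replies.
Row's best replies: c1→T; c2→M; c3→B; c4→M; c5→T.
C's best replies: T→c3; M→c2; B→c1.
The unique mutual best reply is (M, c2), giving (20, 15).
Sequential outcome (M, c2) coincides with the Nash profile (M, c2).

yes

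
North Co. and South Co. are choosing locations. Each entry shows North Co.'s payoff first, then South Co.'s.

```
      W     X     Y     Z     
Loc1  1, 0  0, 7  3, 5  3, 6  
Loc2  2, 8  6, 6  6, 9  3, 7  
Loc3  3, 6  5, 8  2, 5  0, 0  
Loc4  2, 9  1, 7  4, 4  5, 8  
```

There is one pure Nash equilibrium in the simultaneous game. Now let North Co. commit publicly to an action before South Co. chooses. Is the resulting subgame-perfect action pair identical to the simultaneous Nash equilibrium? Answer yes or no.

Solve by backward induction (North Co. leads).
- Loc1: South Co. compares 0, 7, 5, 6 and picks X; North Co. would get 0.
- Loc2: South Co. compares 8, 6, 9, 7 and picks Y; North Co. would get 6.
- Loc3: South Co. compares 6, 8, 5, 0 and picks X; North Co. would get 5.
- Loc4: South Co. compares 9, 7, 4, 8 and picks W; North Co. would get 2.
North Co.'s induced payoffs are 0, 6, 5, 2, so North Co. commits to Loc2. Subgame-perfect outcome: (Loc2, Y) with payoffs (6, 9).
Under simultaneous play:
North Co.'s best replies: W→Loc3; X→Loc2; Y→Loc2; Z→Loc4.
South Co.'s best replies: Loc1→X; Loc2→Y; Loc3→X; Loc4→W.
The unique mutual best reply is (Loc2, Y), giving (6, 9).
Sequential outcome (Loc2, Y) coincides with the Nash profile (Loc2, Y).

yes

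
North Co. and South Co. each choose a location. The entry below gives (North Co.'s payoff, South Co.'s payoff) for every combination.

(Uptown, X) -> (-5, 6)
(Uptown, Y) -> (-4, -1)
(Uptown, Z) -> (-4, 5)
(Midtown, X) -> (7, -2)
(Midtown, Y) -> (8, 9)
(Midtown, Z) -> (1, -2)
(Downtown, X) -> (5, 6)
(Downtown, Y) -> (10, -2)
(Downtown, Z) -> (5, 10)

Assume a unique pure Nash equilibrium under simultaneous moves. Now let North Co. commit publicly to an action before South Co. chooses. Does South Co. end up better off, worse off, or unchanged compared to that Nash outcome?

worse off

Work backward from South Co.'s decision.
- Uptown: South Co. compares 6, -1, 5 and picks X; North Co. would get -5.
- Midtown: South Co. compares -2, 9, -2 and picks Y; North Co. would get 8.
- Downtown: South Co. compares 6, -2, 10 and picks Z; North Co. would get 5.
Maximizing over -5, 8, 5, North Co. chooses Midtown. Subgame-perfect outcome: (Midtown, Y) with payoffs (8, 9).
For the simultaneous game, intersect best replies.
North Co.'s best replies: X→Midtown; Y→Downtown; Z→Downtown.
South Co.'s best replies: Uptown→X; Midtown→Y; Downtown→Z.
The unique mutual best reply is (Downtown, Z), giving (5, 10).
South Co. earns 9 sequentially versus 10 at the Nash outcome: worse off.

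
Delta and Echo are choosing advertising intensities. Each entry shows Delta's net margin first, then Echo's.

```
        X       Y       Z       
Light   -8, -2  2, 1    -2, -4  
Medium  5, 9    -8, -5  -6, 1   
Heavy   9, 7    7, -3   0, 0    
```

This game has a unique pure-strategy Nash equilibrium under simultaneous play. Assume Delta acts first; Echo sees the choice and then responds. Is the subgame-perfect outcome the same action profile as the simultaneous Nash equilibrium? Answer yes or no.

yes

Echo best-responds to each possible Delta move:
- Light: BR = Y, leader payoff 2.
- Medium: BR = X, leader payoff 5.
- Heavy: BR = X, leader payoff 9.
Maximizing over 2, 5, 9, Delta chooses Heavy. Subgame-perfect outcome: (Heavy, X) with payoffs (9, 7).
Now find the simultaneous Nash equilibrium.
Delta's best replies: X→Heavy; Y→Heavy; Z→Heavy.
Echo's best replies: Light→Y; Medium→X; Heavy→X.
Only (Heavy, X) has each player best-responding; Nash payoffs (9, 7).
Sequential outcome (Heavy, X) coincides with the Nash profile (Heavy, X).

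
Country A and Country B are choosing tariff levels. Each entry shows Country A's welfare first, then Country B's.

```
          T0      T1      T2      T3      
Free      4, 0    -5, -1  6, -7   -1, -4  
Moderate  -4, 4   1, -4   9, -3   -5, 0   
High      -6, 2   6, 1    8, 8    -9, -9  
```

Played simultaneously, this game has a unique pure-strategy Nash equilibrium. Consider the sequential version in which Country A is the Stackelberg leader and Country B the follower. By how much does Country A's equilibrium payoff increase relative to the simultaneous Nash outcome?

Country B best-responds to each possible Country A move:
- Free → Country B plays T0 (best of 0, -1, -7, -4); Country A gets 4.
- Moderate → Country B plays T0 (best of 4, -4, -3, 0); Country A gets -4.
- High → Country B plays T2 (best of 2, 1, 8, -9); Country A gets 8.
Maximizing over 4, -4, 8, Country A chooses High. Subgame-perfect outcome: (High, T2) with payoffs (8, 8).
Now find the simultaneous Nash equilibrium.
Country A's best replies: T0→Free; T1→High; T2→Moderate; T3→Free.
Country B's best replies: Free→T0; Moderate→T0; High→T2.
Only (Free, T0) has each player best-responding; Nash payoffs (4, 0).
Country A's commitment gain: 8 − 4 = 4.

4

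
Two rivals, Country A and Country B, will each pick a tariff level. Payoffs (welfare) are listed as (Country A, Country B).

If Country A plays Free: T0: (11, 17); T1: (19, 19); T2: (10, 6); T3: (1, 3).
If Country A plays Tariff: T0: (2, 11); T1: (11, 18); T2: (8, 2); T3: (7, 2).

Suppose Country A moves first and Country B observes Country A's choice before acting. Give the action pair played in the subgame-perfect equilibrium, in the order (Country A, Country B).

Solve by backward induction (Country A leads).
- Free: BR = T1, leader payoff 19.
- Tariff: BR = T1, leader payoff 11.
Country A's induced payoffs are 19, 11, so Country A commits to Free. Subgame-perfect outcome: (Free, T1) with payoffs (19, 19).

(Free, T1)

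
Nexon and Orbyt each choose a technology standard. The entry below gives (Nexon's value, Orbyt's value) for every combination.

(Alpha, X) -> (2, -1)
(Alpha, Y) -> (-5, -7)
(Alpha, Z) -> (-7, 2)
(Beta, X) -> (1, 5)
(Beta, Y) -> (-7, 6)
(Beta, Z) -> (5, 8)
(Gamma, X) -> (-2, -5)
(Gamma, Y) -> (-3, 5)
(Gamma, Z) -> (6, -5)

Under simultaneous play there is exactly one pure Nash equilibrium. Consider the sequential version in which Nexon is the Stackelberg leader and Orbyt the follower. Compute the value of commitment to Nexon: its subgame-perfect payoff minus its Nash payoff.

8

Backward induction with Nexon moving first.
- Alpha: BR = Z, leader payoff -7.
- Beta: BR = Z, leader payoff 5.
- Gamma: BR = Y, leader payoff -3.
Maximizing over -7, 5, -3, Nexon chooses Beta. Subgame-perfect outcome: (Beta, Z) with payoffs (5, 8).
Under simultaneous play:
Nexon's best replies: X→Alpha; Y→Gamma; Z→Gamma.
Orbyt's best replies: Alpha→Z; Beta→Z; Gamma→Y.
Only (Gamma, Y) has each player best-responding; Nash payoffs (-3, 5).
Nexon's commitment gain: 5 − -3 = 8.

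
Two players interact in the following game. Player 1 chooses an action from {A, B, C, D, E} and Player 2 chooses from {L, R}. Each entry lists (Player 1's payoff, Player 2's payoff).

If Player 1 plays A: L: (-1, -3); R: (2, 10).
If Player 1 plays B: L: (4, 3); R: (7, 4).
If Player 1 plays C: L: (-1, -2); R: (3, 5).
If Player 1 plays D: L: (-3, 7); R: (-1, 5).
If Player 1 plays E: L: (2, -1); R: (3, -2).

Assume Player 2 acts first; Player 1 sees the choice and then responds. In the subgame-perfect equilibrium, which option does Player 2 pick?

R

Solve by backward induction (Player 2 leads).
- L: Player 1 compares -1, 4, -1, -3, 2 and picks B; Player 2 would get 3.
- R: Player 1 compares 2, 7, 3, -1, 3 and picks B; Player 2 would get 4.
Player 2's induced payoffs are 3, 4, so Player 2 commits to R. Subgame-perfect outcome: (B, R) with payoffs (7, 4).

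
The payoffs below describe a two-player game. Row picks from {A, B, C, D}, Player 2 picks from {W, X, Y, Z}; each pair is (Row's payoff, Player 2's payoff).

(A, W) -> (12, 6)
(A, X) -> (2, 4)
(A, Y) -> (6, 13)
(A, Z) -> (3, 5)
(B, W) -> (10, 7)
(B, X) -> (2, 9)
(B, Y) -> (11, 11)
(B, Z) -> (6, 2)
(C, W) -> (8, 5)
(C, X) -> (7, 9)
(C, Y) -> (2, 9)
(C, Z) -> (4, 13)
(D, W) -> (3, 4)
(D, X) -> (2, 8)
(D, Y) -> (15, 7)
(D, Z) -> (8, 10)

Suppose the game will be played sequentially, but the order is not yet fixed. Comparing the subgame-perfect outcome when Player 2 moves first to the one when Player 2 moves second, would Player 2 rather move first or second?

If Row leads: Player 2's best replies are A→Y, B→Y, C→Z, D→Z; Row's induced payoffs 6, 11, 4, 8; outcome (B, Y), payoffs (11, 11).
If Player 2 leads: Row's best replies are W→A, X→C, Y→D, Z→D; Player 2's induced payoffs 6, 9, 7, 10; outcome (D, Z), payoffs (8, 10).
Player 2 gets 10 moving first and 11 moving second, so Player 2 prefers to move second.

second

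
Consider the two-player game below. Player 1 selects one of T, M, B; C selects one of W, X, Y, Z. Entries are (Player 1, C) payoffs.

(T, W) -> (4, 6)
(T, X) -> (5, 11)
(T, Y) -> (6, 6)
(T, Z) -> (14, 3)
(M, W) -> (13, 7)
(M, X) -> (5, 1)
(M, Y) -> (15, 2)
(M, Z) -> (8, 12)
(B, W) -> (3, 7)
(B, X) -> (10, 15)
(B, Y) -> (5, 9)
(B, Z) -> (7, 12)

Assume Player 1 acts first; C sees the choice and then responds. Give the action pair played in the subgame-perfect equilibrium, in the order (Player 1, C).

Backward induction with Player 1 moving first.
- T: BR = X, leader payoff 5.
- M: BR = Z, leader payoff 8.
- B: BR = X, leader payoff 10.
Maximizing over 5, 8, 10, Player 1 chooses B. Subgame-perfect outcome: (B, X) with payoffs (10, 15).

(B, X)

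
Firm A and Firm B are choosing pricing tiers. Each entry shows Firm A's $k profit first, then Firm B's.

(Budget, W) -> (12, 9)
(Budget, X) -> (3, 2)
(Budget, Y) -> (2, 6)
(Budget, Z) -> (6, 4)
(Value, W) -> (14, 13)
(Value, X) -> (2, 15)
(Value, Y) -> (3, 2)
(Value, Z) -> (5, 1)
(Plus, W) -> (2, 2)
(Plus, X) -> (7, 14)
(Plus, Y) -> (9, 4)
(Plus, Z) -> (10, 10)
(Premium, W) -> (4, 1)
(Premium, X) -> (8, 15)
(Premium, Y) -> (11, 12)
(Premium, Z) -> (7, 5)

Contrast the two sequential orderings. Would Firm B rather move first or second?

first

If Firm A leads: Firm B's best replies are Budget→W, Value→X, Plus→X, Premium→X; Firm A's induced payoffs 12, 2, 7, 8; outcome (Budget, W), payoffs (12, 9).
If Firm B leads: Firm A's best replies are W→Value, X→Premium, Y→Premium, Z→Plus; Firm B's induced payoffs 13, 15, 12, 10; outcome (Premium, X), payoffs (8, 15).
Firm B gets 15 moving first and 9 moving second, so Firm B prefers to move first.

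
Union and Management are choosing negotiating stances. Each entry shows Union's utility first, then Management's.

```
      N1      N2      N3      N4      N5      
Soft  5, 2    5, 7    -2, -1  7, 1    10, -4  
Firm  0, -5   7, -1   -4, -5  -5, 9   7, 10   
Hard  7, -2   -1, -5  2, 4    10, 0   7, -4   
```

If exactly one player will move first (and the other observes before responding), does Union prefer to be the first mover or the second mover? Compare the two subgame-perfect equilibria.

first

If Union leads: Management's best replies are Soft→N2, Firm→N5, Hard→N3; Union's induced payoffs 5, 7, 2; outcome (Firm, N5), payoffs (7, 10).
If Management leads: Union's best replies are N1→Hard, N2→Firm, N3→Hard, N4→Hard, N5→Soft; Management's induced payoffs -2, -1, 4, 0, -4; outcome (Hard, N3), payoffs (2, 4).
Union gets 7 moving first and 2 moving second, so Union prefers to move first.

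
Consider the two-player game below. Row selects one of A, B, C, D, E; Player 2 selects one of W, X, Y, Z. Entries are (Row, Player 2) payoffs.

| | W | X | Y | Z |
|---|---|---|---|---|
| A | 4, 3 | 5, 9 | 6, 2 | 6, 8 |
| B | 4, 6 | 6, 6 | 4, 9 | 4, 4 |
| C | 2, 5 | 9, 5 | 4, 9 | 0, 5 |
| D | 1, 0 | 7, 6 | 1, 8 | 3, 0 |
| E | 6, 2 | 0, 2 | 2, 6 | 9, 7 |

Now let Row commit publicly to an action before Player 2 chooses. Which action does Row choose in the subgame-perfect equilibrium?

Player 2 best-responds to each possible Row move:
- A: Player 2 compares 3, 9, 2, 8 and picks X; Row would get 5.
- B: Player 2 compares 6, 6, 9, 4 and picks Y; Row would get 4.
- C: Player 2 compares 5, 5, 9, 5 and picks Y; Row would get 4.
- D: Player 2 compares 0, 6, 8, 0 and picks Y; Row would get 1.
- E: Player 2 compares 2, 2, 6, 7 and picks Z; Row would get 9.
Row's induced payoffs are 5, 4, 4, 1, 9, so Row commits to E. Subgame-perfect outcome: (E, Z) with payoffs (9, 7).

E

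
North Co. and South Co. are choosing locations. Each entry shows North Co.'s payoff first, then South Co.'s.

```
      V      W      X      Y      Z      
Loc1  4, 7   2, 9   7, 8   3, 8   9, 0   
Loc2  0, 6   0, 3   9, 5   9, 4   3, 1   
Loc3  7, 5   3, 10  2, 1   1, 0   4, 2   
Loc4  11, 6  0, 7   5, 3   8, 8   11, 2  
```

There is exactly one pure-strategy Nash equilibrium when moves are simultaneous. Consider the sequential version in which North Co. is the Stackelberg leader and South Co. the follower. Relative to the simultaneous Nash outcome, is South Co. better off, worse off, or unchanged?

worse off

South Co. best-responds to each possible North Co. move:
- Loc1: South Co. compares 7, 9, 8, 8, 0 and picks W; North Co. would get 2.
- Loc2: South Co. compares 6, 3, 5, 4, 1 and picks V; North Co. would get 0.
- Loc3: South Co. compares 5, 10, 1, 0, 2 and picks W; North Co. would get 3.
- Loc4: South Co. compares 6, 7, 3, 8, 2 and picks Y; North Co. would get 8.
Among 2, 0, 3, 8, the best is 8 at Loc4. Subgame-perfect outcome: (Loc4, Y) with payoffs (8, 8).
Now find the simultaneous Nash equilibrium.
North Co.'s best replies: V→Loc4; W→Loc3; X→Loc2; Y→Loc2; Z→Loc4.
South Co.'s best replies: Loc1→W; Loc2→V; Loc3→W; Loc4→Y.
The unique mutual best reply is (Loc3, W), giving (3, 10).
South Co. earns 8 sequentially versus 10 at the Nash outcome: worse off.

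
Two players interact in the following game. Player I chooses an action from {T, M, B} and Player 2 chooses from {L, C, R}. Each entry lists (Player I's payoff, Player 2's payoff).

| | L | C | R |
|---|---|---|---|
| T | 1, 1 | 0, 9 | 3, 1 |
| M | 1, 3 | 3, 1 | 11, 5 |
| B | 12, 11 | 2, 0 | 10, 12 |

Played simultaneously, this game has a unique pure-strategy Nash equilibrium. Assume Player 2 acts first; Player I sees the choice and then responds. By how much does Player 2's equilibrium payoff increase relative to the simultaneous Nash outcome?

6

Work backward from Player I's decision.
- L: BR = B, leader payoff 11.
- C: BR = M, leader payoff 1.
- R: BR = M, leader payoff 5.
Player 2's induced payoffs are 11, 1, 5, so Player 2 commits to L. Subgame-perfect outcome: (B, L) with payoffs (12, 11).
For the simultaneous game, intersect best replies.
Player I's best replies: L→B; C→M; R→M.
Player 2's best replies: T→C; M→R; B→R.
The unique mutual best reply is (M, R), giving (11, 5).
Player 2's commitment gain: 11 − 5 = 6.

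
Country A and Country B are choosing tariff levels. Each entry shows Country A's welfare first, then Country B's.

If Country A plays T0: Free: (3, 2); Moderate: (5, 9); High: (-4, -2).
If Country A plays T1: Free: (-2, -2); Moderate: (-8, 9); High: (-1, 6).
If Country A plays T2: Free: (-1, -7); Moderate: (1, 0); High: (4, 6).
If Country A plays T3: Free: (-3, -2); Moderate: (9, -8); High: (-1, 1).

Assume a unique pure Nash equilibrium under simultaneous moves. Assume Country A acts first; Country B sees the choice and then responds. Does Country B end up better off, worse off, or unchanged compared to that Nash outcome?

better off

Backward induction with Country A moving first.
- T0: Country B compares 2, 9, -2 and picks Moderate; Country A would get 5.
- T1: Country B compares -2, 9, 6 and picks Moderate; Country A would get -8.
- T2: Country B compares -7, 0, 6 and picks High; Country A would get 4.
- T3: Country B compares -2, -8, 1 and picks High; Country A would get -1.
Maximizing over 5, -8, 4, -1, Country A chooses T0. Subgame-perfect outcome: (T0, Moderate) with payoffs (5, 9).
Under simultaneous play:
Country A's best replies: Free→T0; Moderate→T3; High→T2.
Country B's best replies: T0→Moderate; T1→Moderate; T2→High; T3→High.
The unique mutual best reply is (T2, High), giving (4, 6).
Country B earns 9 sequentially versus 6 at the Nash outcome: better off.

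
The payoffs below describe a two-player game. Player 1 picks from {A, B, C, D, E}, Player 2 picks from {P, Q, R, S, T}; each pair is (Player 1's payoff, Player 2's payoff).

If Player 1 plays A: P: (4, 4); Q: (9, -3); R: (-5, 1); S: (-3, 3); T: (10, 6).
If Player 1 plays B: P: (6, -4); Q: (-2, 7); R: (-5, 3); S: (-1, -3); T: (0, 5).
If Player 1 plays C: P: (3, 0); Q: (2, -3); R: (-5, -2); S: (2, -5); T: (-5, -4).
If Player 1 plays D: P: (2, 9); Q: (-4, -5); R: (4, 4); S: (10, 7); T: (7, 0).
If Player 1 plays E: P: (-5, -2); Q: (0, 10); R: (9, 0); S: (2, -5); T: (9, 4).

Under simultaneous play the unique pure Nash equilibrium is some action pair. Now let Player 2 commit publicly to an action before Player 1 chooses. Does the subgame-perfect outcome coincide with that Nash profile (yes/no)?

Backward induction with Player 2 moving first.
- P: BR = B, leader payoff -4.
- Q: BR = A, leader payoff -3.
- R: BR = E, leader payoff 0.
- S: BR = D, leader payoff 7.
- T: BR = A, leader payoff 6.
Maximizing over -4, -3, 0, 7, 6, Player 2 chooses S. Subgame-perfect outcome: (D, S) with payoffs (10, 7).
Now find the simultaneous Nash equilibrium.
Player 1's best replies: P→B; Q→A; R→E; S→D; T→A.
Player 2's best replies: A→T; B→Q; C→P; D→P; E→Q.
Only (A, T) has each player best-responding; Nash payoffs (10, 6).
Sequential outcome (D, S) differs from the Nash profile (A, T).

no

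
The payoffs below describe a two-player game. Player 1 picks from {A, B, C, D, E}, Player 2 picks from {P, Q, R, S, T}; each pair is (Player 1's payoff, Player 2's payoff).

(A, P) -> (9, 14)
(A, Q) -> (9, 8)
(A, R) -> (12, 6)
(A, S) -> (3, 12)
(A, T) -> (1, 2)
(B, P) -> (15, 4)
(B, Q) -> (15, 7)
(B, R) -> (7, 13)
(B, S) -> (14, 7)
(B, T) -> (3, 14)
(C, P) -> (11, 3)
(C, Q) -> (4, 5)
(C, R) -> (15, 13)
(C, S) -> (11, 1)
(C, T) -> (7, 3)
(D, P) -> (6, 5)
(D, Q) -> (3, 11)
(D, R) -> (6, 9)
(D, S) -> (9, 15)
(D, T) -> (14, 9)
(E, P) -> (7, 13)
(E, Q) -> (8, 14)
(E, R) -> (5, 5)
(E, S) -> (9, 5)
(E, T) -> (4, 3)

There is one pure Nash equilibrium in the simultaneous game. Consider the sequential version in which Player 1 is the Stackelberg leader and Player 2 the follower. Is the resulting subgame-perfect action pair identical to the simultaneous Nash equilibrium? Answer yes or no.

Backward induction with Player 1 moving first.
- A: Player 2 compares 14, 8, 6, 12, 2 and picks P; Player 1 would get 9.
- B: Player 2 compares 4, 7, 13, 7, 14 and picks T; Player 1 would get 3.
- C: Player 2 compares 3, 5, 13, 1, 3 and picks R; Player 1 would get 15.
- D: Player 2 compares 5, 11, 9, 15, 9 and picks S; Player 1 would get 9.
- E: Player 2 compares 13, 14, 5, 5, 3 and picks Q; Player 1 would get 8.
Maximizing over 9, 3, 15, 9, 8, Player 1 chooses C. Subgame-perfect outcome: (C, R) with payoffs (15, 13).
For the simultaneous game, intersect best replies.
Player 1's best replies: P→B; Q→B; R→C; S→B; T→D.
Player 2's best replies: A→P; B→T; C→R; D→S; E→Q.
Only (C, R) has each player best-responding; Nash payoffs (15, 13).
Sequential outcome (C, R) coincides with the Nash profile (C, R).

yes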